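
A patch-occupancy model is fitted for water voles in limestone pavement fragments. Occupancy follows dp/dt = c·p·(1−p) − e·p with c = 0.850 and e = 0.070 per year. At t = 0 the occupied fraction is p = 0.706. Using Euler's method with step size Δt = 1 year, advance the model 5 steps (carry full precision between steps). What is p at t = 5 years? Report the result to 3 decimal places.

0.917

Update rule: p ← p + [c·p·(1−p) − e·p]·Δt with Δt = 1.
t = 1: p = 0.70600 + (+0.12701) = 0.83301
t = 2: p = 0.83301 + (+0.05993) = 0.89294
t = 3: p = 0.89294 + (+0.01875) = 0.91169
t = 4: p = 0.91169 + (+0.00461) = 0.91631
t = 5: p = 0.91631 + (+0.00104) = 0.91735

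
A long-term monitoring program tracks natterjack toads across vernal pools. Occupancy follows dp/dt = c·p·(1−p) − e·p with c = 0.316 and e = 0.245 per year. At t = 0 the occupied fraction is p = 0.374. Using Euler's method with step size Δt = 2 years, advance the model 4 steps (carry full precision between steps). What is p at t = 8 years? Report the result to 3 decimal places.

Update rule: p ← p + [c·p·(1−p) − e·p]·Δt with Δt = 2.
step 1: Δp = -0.03529, p = 0.33871
step 2: Δp = -0.02441, p = 0.31430
step 3: Δp = -0.01780, p = 0.29650
step 4: Δp = -0.01346, p = 0.28304

0.283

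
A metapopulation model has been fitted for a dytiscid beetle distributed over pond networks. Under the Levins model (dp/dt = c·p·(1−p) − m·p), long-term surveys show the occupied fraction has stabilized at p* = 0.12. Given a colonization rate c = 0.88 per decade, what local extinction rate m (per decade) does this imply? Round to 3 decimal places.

0.774

At equilibrium c(1−p*) = m.
m = 0.88 × (1 − 0.12) = 0.88 × 0.8800 = 0.7744.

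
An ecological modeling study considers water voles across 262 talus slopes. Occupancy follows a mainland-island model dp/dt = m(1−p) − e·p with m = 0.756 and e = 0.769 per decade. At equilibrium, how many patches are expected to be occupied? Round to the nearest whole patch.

130

p* = m/(m+e) = 0.756/1.5250 = 0.4957.
Expected occupied patches = N × p* = 262 × 0.4957 = 129.88 ≈ 130.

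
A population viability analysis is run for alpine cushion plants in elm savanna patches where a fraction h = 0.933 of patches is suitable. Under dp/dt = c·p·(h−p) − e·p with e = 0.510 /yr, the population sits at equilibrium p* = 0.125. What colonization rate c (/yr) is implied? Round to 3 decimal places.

0.631

At equilibrium c(h−p*) = e, so c = e/(h−p*).
c = 0.510/(0.933 − 0.125) = 0.510/0.8080 = 0.6312.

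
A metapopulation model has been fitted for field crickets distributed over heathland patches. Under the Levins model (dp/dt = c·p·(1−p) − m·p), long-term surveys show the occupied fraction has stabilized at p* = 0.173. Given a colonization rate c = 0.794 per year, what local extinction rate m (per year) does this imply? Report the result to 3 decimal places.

At equilibrium c(1−p*) = m.
m = 0.794 × (1 − 0.173) = 0.794 × 0.8270 = 0.6566.

0.657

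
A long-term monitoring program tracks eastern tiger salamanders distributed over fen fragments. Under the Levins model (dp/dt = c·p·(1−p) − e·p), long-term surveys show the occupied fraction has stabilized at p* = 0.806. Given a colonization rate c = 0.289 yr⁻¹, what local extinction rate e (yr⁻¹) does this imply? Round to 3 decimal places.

At equilibrium c(1−p*) = e.
e = 0.289 × (1 − 0.806) = 0.289 × 0.1940 = 0.0561.

0.056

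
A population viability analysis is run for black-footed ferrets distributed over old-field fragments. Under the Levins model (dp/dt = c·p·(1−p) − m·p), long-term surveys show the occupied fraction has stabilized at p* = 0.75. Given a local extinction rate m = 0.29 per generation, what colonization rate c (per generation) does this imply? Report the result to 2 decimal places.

At equilibrium c(1−p*) = m, so c = m/(1−p*).
c = 0.29/(1 − 0.75) = 0.29/0.2500 = 1.1600.

1.16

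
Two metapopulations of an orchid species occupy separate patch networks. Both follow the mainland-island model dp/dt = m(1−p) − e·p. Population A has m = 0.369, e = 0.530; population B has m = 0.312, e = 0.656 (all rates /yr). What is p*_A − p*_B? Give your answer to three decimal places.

A: p*_A = m/(m+e) = 0.369/0.8990 = 0.4105.
B: p*_B = 0.312/0.9680 = 0.3223.
p*_A − p*_B = 0.4105 − 0.3223 = 0.0881.

0.088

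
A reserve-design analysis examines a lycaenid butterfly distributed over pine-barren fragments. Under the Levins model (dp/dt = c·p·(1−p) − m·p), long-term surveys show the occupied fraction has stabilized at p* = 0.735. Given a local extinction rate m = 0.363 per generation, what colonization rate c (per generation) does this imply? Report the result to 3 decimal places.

1.370

At equilibrium c(1−p*) = m, so c = m/(1−p*).
c = 0.363/(1 − 0.735) = 0.363/0.2650 = 1.3698.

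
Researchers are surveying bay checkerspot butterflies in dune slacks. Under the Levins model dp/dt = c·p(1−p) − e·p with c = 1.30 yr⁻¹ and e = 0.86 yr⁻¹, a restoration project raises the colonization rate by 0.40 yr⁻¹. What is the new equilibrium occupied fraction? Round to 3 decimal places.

Before: p* = 1 − 0.86/1.30 = 0.3385.
After the change, c = 1.7, e = 0.86, so p* = 1 − 0.86/1.7 = 0.4941.

0.494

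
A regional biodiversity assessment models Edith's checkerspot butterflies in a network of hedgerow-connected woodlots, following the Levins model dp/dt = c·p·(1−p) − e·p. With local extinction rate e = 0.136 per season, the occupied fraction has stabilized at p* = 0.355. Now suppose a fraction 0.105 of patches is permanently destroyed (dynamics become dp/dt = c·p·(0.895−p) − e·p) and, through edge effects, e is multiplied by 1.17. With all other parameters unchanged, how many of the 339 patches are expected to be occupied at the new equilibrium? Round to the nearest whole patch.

Balance c(1−p*) = e gives c = e/(1 − 0.35500) = 0.136/0.64500 = 0.21085.
New p* = 0.895 − e/c = 0.895 − 0.15912/0.21085 = 0.14034.
Expected occupied = 339 × 0.14034 = 47.58 ≈ 48.

48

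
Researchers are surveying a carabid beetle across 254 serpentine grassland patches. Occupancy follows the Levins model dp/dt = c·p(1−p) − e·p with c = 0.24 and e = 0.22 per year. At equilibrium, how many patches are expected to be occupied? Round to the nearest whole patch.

p* = 1 − e/c = 1 − 0.22/0.24 = 0.0833.
Expected occupied patches = N × p* = 254 × 0.0833 = 21.17 ≈ 21.

21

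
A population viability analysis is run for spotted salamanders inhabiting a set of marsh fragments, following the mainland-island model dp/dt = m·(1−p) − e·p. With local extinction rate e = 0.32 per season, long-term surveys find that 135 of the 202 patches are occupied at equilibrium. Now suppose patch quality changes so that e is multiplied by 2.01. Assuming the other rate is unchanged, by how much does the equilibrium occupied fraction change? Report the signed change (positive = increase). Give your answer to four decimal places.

-0.1677

Observed p* = 135/202 = 0.66832.
Balance m(1−p*) = e·p* gives m = e·p*/(1−p*) = 0.32×0.66832/0.33168 = 0.64479.
New p* = m/(m+e) = 0.64479/(0.64479+0.64320) = 0.50062.
Δp* = 0.50062 − 0.66832 = -0.16770.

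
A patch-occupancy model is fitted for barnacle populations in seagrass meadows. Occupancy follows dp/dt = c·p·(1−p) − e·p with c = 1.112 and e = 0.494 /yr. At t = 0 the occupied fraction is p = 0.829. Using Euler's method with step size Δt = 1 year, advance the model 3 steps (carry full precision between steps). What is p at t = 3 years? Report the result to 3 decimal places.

0.559

Update rule: p ← p + [c·p·(1−p) − e·p]·Δt with Δt = 1.
  1  |  dp/dt·Δt = -0.251890  |  p_1 = 0.577110
  2  |  dp/dt·Δt = -0.013704  |  p_2 = 0.563406
  3  |  dp/dt·Δt = -0.004793  |  p_3 = 0.558613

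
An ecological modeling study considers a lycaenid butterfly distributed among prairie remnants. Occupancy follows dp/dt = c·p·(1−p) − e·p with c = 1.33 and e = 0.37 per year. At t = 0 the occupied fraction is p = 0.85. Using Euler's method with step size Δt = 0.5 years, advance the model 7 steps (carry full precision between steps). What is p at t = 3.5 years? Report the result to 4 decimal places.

0.7228

Update rule: p ← p + [c·p·(1−p) − e·p]·Δt with Δt = 0.5.
  1  |  dp/dt·Δt = -0.072462  |  p_1 = 0.777537
  2  |  dp/dt·Δt = -0.028817  |  p_2 = 0.748720
  3  |  dp/dt·Δt = -0.013401  |  p_3 = 0.735319
  4  |  dp/dt·Δt = -0.006608  |  p_4 = 0.728711
  5  |  dp/dt·Δt = -0.003347  |  p_5 = 0.725364
  6  |  dp/dt·Δt = -0.001717  |  p_6 = 0.723647
  7  |  dp/dt·Δt = -0.000887  |  p_7 = 0.722760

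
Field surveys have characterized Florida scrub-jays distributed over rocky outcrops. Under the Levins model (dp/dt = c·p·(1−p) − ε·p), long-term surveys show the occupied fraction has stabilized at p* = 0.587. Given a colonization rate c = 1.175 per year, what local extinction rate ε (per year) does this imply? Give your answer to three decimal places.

0.485

At equilibrium c(1−p*) = ε.
ε = 1.175 × (1 − 0.587) = 1.175 × 0.4130 = 0.4853.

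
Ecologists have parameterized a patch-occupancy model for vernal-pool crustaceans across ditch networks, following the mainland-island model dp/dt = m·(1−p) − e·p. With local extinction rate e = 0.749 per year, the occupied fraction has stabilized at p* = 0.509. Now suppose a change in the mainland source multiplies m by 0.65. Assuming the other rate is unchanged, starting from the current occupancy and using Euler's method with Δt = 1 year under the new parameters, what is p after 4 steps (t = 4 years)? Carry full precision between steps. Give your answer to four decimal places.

Balance m(1−p*) = e·p* gives m = e·p*/(1−p*) = 0.749×0.50900/0.49100 = 0.77646.
Starting from p₀ = 0.50900; update p ← p + (dp/dt)·Δt with the new parameters.
t = 1: p = 0.50900 + (-0.13343) = 0.37557
t = 2: p = 0.37557 + (+0.03385) = 0.40942
t = 3: p = 0.40942 + (-0.00859) = 0.40083
t = 4: p = 0.40083 + (+0.00218) = 0.40301

0.4030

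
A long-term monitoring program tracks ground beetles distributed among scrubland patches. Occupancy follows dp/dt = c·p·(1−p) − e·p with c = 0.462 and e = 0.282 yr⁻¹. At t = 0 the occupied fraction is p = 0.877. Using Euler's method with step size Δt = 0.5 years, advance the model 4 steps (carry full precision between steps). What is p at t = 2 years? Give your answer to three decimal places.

0.616

Update rule: p ← p + [c·p·(1−p) − e·p]·Δt with Δt = 0.5.
p: 0.87700 → 0.77826  (Δp = -0.09874)
p: 0.77826 → 0.70839  (Δp = -0.06987)
p: 0.70839 → 0.65623  (Δp = -0.05216)
p: 0.65623 → 0.61581  (Δp = -0.04042)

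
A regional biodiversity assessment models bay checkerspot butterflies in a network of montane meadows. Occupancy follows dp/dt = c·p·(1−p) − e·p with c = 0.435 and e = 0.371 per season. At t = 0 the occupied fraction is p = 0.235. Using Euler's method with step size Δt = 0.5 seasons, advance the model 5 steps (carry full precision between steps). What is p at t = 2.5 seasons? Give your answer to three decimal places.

0.215

Update rule: p ← p + [c·p·(1−p) − e·p]·Δt with Δt = 0.5.
t = 0.5: p = 0.23500 + (-0.00449) = 0.23051
t = 1: p = 0.23051 + (-0.00418) = 0.22633
t = 1.5: p = 0.22633 + (-0.00390) = 0.22243
t = 2: p = 0.22243 + (-0.00364) = 0.21879
t = 2.5: p = 0.21879 + (-0.00341) = 0.21538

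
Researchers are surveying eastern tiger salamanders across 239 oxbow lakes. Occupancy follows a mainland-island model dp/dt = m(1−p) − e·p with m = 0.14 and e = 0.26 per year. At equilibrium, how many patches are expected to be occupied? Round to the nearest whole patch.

p* = m/(m+e) = 0.14/0.4000 = 0.3500.
Expected occupied patches = N × p* = 239 × 0.3500 = 83.65 ≈ 84.

84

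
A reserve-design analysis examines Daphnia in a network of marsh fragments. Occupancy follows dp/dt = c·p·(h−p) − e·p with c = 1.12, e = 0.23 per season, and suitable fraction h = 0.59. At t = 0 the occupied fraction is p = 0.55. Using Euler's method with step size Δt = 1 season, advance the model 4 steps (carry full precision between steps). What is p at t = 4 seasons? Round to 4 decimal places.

0.3939

Update rule: p ← p + [c·p·(h−p) − e·p]·Δt with Δt = 1.
step 1: Δp = -0.10186, p = 0.44814
step 2: Δp = -0.03187, p = 0.41627
step 3: Δp = -0.01475, p = 0.40152
step 4: Δp = -0.00759, p = 0.39393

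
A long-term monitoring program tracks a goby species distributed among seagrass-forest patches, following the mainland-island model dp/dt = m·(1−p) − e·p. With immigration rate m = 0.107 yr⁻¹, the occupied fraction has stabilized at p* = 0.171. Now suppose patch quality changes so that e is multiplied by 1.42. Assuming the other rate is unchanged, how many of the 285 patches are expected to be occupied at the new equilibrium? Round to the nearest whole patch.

36

Balance m(1−p*) = e·p* gives e = m(1−p*)/p* = 0.107×0.82900/0.17100 = 0.51873.
New p* = m/(m+e) = 0.10700/(0.10700+0.73660) = 0.12684.
Expected occupied = 285 × 0.12684 = 36.15 ≈ 36.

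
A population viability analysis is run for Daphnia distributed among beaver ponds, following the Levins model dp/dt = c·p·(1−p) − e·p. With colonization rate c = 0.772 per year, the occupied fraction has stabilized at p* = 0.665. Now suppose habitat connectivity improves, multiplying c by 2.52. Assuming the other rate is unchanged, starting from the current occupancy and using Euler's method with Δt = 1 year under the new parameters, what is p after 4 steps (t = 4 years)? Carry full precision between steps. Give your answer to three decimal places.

0.846

Balance c(1−p*) = e gives e = 0.772×(1 − 0.66500) = 0.25862.
Starting from p₀ = 0.66500; update p ← p + (dp/dt)·Δt with the new parameters.
t = 1: p = 0.66500 + (+0.26141) = 0.92641
t = 2: p = 0.92641 + (-0.10696) = 0.81945
t = 3: p = 0.81945 + (+0.07591) = 0.89536
t = 4: p = 0.89536 + (-0.04928) = 0.84607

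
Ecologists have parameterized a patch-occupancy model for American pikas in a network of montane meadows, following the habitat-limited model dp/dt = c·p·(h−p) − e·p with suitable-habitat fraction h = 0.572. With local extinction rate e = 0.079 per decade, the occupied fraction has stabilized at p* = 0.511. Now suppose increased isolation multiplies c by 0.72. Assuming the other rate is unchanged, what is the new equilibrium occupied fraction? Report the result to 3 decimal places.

0.487

Balance c(h−p*) = e gives c = e/(0.572 − 0.51100) = 0.079/0.06100 = 1.29508.
New p* = 0.572 − e/c = 0.572 − 0.07900/0.93246 = 0.48728.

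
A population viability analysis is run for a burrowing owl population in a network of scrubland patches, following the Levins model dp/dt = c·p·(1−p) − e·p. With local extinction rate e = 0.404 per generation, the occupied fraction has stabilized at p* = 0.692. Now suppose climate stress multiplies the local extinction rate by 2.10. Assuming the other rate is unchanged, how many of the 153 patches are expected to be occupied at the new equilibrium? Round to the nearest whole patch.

54

Balance c(1−p*) = e gives c = e/(1 − 0.69200) = 0.404/0.30800 = 1.31169.
New p* = 1 − e/c = 1 − 0.84840/1.31169 = 0.35320.
Expected occupied = 153 × 0.35320 = 54.04 ≈ 54.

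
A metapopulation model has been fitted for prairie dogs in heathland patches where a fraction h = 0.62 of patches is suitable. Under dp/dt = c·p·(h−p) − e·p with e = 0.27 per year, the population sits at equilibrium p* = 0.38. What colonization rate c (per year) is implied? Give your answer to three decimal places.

1.125

At equilibrium c(h−p*) = e, so c = e/(h−p*).
c = 0.27/(0.62 − 0.38) = 0.27/0.2400 = 1.1250.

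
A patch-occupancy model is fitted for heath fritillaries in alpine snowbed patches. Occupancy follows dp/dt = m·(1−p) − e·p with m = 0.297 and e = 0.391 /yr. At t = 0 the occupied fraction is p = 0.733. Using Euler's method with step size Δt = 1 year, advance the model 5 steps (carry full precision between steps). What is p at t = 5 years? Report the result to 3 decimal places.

Update rule: p ← p + [m·(1−p) − e·p]·Δt with Δt = 1.
  1  |  dp/dt·Δt = -0.207304  |  p_1 = 0.525696
  2  |  dp/dt·Δt = -0.064679  |  p_2 = 0.461017
  3  |  dp/dt·Δt = -0.020180  |  p_3 = 0.440837
  4  |  dp/dt·Δt = -0.006296  |  p_4 = 0.434541
  5  |  dp/dt·Δt = -0.001964  |  p_5 = 0.432577

0.433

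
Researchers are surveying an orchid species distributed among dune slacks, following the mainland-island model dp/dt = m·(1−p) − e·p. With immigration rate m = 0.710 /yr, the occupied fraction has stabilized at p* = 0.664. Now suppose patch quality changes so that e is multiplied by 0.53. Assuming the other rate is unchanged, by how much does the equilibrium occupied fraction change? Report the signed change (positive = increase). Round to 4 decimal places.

Balance m(1−p*) = e·p* gives e = m(1−p*)/p* = 0.710×0.33600/0.66400 = 0.35928.
New p* = m/(m+e) = 0.71000/(0.71000+0.19042) = 0.78852.
Δp* = 0.78852 − 0.66400 = +0.12452.

0.1245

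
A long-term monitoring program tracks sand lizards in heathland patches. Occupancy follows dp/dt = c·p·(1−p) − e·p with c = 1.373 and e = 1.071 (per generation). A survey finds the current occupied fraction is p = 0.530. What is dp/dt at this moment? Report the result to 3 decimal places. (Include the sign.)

Colonization term: c·p·(1−p) = 1.373×0.530×0.4700 = 0.34201.
Extinction term: e·p = 0.56763.
dp/dt = 0.34201 − 0.56763 = -0.22562.

-0.226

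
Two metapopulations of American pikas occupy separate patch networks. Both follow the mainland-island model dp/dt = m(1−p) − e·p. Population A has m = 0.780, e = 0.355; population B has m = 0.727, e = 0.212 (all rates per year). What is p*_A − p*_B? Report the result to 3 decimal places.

-0.087

A: p*_A = m/(m+e) = 0.780/1.1350 = 0.6872.
B: p*_B = 0.727/0.9390 = 0.7742.
p*_A − p*_B = 0.6872 − 0.7742 = -0.0870.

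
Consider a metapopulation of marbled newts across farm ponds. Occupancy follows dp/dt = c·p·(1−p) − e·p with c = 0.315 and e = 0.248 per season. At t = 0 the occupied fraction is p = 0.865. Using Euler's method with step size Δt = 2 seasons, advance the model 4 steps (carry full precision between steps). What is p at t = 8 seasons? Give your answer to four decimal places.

Update rule: p ← p + [c·p·(1−p) − e·p]·Δt with Δt = 2.
p: 0.86500 → 0.50953  (Δp = -0.35547)
p: 0.50953 → 0.41425  (Δp = -0.09528)
p: 0.41425 → 0.36165  (Δp = -0.05260)
p: 0.36165 → 0.32771  (Δp = -0.03394)

0.3277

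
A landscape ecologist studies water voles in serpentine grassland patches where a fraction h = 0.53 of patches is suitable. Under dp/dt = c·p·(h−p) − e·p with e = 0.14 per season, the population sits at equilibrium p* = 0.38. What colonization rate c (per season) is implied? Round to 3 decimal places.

At equilibrium c(h−p*) = e, so c = e/(h−p*).
c = 0.14/(0.53 − 0.38) = 0.14/0.1500 = 0.9333.

0.933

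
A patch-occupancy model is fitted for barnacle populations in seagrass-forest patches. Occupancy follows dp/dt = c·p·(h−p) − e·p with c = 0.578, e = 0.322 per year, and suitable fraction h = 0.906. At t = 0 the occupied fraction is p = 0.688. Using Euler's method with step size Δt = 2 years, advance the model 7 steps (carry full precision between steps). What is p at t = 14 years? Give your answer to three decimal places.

Update rule: p ← p + [c·p·(h−p) − e·p]·Δt with Δt = 2.
p: 0.68800 → 0.41831  (Δp = -0.26969)
p: 0.41831 → 0.38475  (Δp = -0.03356)
p: 0.38475 → 0.36881  (Δp = -0.01594)
p: 0.36881 → 0.36032  (Δp = -0.00848)
p: 0.36032 → 0.35557  (Δp = -0.00476)
p: 0.35557 → 0.35283  (Δp = -0.00274)
p: 0.35283 → 0.35123  (Δp = -0.00160)

0.351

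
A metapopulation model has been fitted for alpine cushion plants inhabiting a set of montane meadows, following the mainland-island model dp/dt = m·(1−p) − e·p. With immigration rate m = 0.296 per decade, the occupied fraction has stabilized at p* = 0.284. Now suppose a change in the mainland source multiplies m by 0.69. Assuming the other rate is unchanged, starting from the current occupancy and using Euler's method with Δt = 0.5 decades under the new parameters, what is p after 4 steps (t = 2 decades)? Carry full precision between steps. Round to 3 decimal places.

Balance m(1−p*) = e·p* gives e = m(1−p*)/p* = 0.296×0.71600/0.28400 = 0.74625.
Starting from p₀ = 0.28400; update p ← p + (dp/dt)·Δt with the new parameters.
t = 0.5: p = 0.28400 + (-0.03285) = 0.25115
t = 1: p = 0.25115 + (-0.01724) = 0.23391
t = 1.5: p = 0.23391 + (-0.00905) = 0.22487
t = 2: p = 0.22487 + (-0.00475) = 0.22012

0.220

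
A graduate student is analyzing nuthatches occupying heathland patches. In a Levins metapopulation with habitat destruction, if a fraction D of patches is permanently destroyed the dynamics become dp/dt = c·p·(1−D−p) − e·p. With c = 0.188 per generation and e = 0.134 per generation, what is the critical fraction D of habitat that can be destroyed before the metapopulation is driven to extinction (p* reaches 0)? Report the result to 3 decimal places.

The nontrivial equilibrium is p* = (1−D) − e/c; extinction occurs when this hits zero.
So D_crit = 1 − e/c = 1 − 0.134/0.188 = 1 − 0.7128 = 0.2872.
This equals the undisturbed p*, a classic result of Lande's extension.

0.287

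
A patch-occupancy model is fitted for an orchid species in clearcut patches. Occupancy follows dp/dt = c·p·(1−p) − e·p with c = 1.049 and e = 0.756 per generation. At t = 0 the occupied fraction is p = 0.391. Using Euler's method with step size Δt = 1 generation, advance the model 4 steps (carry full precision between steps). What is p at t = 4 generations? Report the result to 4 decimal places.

0.2982

Update rule: p ← p + [c·p·(1−p) − e·p]·Δt with Δt = 1.
  1  |  dp/dt·Δt = -0.045809  |  p_1 = 0.345191
  2  |  dp/dt·Δt = -0.023854  |  p_2 = 0.321336
  3  |  dp/dt·Δt = -0.014165  |  p_3 = 0.307171
  4  |  dp/dt·Δt = -0.008976  |  p_4 = 0.298195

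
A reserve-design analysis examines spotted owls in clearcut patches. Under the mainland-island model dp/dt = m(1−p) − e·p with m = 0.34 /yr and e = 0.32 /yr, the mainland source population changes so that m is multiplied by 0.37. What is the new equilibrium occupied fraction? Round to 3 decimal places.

Before: p* = 0.34/(0.34+0.32) = 0.5152.
After: m = 0.1258, e = 0.32; p* = 0.1258/0.4458 = 0.2822.

0.282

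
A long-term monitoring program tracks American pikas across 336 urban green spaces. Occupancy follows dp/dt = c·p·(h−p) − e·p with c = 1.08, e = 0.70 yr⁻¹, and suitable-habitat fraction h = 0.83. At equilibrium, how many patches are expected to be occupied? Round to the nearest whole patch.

p* = h − e/c = 0.83 − 0.6481 = 0.1819.
Expected occupied patches = N × p* = 336 × 0.1819 = 61.10 ≈ 61.

61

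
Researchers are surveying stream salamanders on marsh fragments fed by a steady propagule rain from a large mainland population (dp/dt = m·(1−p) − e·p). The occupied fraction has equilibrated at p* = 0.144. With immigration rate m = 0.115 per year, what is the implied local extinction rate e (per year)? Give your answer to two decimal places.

At equilibrium m(1−p*) = e·p*, so e = m(1−p*)/p*.
e = 0.115 × 0.8560 / 0.144 = 0.6836.

0.68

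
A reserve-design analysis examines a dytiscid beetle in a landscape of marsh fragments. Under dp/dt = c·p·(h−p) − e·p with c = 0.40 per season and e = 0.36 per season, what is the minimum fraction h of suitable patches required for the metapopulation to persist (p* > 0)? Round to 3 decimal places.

p* = h − e/c is positive only when h > e/c.
h_min = e/c = 0.36/0.40 = 0.9000.

0.900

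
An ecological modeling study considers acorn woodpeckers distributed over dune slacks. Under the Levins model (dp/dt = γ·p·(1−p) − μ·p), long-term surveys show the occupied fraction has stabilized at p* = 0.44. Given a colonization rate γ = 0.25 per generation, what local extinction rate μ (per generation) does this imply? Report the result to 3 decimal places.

0.140

At equilibrium γ(1−p*) = μ.
μ = 0.25 × (1 − 0.44) = 0.25 × 0.5600 = 0.1400.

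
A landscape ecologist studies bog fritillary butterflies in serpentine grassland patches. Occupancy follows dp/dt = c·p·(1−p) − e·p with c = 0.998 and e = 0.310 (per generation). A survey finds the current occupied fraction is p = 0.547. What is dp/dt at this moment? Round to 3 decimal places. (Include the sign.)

0.078

Colonization term: c·p·(1−p) = 0.998×0.547×0.4530 = 0.24730.
Extinction term: e·p = 0.16957.
dp/dt = 0.24730 − 0.16957 = 0.07773.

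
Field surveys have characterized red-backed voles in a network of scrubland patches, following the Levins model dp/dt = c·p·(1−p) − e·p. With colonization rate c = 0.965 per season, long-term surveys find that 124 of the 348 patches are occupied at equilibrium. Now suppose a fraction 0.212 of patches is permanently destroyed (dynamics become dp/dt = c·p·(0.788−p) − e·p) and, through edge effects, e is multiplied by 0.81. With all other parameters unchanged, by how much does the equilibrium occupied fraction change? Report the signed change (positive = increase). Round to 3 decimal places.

-0.090

Observed p* = 124/348 = 0.35632.
Balance c(1−p*) = e gives e = 0.965×(1 − 0.35632) = 0.62115.
New p* = 0.788 − e/c = 0.788 − 0.50313/0.96500 = 0.26662.
Δp* = 0.26662 − 0.35632 = -0.08970.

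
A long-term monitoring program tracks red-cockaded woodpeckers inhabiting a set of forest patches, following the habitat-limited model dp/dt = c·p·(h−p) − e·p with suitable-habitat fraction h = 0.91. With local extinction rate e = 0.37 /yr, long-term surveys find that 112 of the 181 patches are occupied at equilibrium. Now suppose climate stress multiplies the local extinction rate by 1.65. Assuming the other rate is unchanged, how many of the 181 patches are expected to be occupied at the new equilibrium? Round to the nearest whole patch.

Observed p* = 112/181 = 0.61878.
Balance c(h−p*) = e gives c = e/(0.91 − 0.61878) = 0.37/0.29122 = 1.27052.
New p* = 0.91 − e/c = 0.91 − 0.61050/1.27052 = 0.42949.
Expected occupied = 181 × 0.42949 = 77.74 ≈ 78.

78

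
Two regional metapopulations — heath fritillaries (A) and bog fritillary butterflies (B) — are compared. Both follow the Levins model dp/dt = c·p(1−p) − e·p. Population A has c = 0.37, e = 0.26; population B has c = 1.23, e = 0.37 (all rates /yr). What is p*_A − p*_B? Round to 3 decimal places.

-0.402

A: p*_A = 1 − 0.26/0.37 = 0.2973.
B: p*_B = 1 − 0.37/1.23 = 0.6992.
p*_A − p*_B = 0.2973 − 0.6992 = -0.4019.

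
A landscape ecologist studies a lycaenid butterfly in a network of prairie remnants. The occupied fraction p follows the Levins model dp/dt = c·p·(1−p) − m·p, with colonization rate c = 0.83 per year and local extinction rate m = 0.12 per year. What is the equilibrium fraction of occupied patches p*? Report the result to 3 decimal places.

0.855

At equilibrium, colonization balances extinction: c·p*·(1−p*) = m·p*.
So p* = 1 − m/c = 1 − 0.12/0.83 = 1 − 0.1446 = 0.8554.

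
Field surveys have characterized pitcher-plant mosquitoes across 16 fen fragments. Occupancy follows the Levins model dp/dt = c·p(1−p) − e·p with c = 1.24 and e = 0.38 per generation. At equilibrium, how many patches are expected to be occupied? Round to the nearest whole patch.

11

p* = 1 − e/c = 1 − 0.38/1.24 = 0.6935.
Expected occupied patches = N × p* = 16 × 0.6935 = 11.10 ≈ 11.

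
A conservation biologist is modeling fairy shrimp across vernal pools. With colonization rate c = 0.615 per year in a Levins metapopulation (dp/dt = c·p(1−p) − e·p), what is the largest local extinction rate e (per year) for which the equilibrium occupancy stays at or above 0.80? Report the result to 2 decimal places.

1 − e/c ≥ 0.80 ⇒ e ≤ c(1 − 0.80) = 0.615 × 0.2000.
e_max = 0.1230.

0.12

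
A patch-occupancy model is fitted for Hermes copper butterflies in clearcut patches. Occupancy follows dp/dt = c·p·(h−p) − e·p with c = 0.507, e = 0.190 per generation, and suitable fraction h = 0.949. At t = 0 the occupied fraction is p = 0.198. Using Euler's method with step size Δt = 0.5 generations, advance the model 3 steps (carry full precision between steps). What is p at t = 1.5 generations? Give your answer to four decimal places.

0.2568

Update rule: p ← p + [c·p·(h−p) − e·p]·Δt with Δt = 0.5.
t = 0.5: p = 0.19800 + (+0.01888) = 0.21688
t = 1: p = 0.21688 + (+0.01965) = 0.23653
t = 1.5: p = 0.23653 + (+0.02025) = 0.25678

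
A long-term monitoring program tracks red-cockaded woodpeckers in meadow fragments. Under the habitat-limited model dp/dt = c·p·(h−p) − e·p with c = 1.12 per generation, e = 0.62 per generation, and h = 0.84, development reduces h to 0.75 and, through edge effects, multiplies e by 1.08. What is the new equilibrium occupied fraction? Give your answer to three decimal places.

0.152

Before: p* = h − e/c = 0.84 − 0.62/1.12 = 0.84 − 0.5536 = 0.2864.
After: c = 1.12, e = 0.6696, h = 0.75; p* = 0.75 − 0.6696/1.12 = 0.1521.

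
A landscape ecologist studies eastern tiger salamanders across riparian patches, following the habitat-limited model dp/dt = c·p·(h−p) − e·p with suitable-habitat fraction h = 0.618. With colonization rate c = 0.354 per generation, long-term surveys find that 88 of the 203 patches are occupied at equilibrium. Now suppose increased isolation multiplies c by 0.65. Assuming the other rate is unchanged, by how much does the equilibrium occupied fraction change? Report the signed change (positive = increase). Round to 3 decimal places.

-0.099

Observed p* = 88/203 = 0.43350.
Balance c(h−p*) = e gives e = 0.354×(0.618 − 0.43350) = 0.06531.
New p* = 0.618 − e/c = 0.618 − 0.06531/0.23010 = 0.33417.
Δp* = 0.33417 − 0.43350 = -0.09933.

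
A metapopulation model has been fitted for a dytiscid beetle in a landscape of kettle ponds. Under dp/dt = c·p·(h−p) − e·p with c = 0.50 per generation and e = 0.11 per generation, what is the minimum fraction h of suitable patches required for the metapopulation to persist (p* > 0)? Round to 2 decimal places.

0.22

p* = h − e/c is positive only when h > e/c.
h_min = e/c = 0.11/0.50 = 0.2200.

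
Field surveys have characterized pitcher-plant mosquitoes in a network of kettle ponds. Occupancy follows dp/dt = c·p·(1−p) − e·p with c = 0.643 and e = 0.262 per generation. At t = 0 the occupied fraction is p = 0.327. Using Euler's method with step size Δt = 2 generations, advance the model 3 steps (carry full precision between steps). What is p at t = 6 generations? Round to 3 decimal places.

Update rule: p ← p + [c·p·(1−p) − e·p]·Δt with Δt = 2.
t = 2: p = 0.32700 + (+0.11166) = 0.43866
t = 4: p = 0.43866 + (+0.08680) = 0.52547
t = 6: p = 0.52547 + (+0.04532) = 0.57079

0.571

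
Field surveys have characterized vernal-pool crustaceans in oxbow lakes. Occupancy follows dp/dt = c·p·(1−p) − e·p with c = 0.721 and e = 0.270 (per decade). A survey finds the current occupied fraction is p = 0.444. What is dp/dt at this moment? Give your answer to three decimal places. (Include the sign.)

0.058

Colonization term: c·p·(1−p) = 0.721×0.444×0.5560 = 0.17799.
Extinction term: e·p = 0.11988.
dp/dt = 0.17799 − 0.11988 = 0.05811.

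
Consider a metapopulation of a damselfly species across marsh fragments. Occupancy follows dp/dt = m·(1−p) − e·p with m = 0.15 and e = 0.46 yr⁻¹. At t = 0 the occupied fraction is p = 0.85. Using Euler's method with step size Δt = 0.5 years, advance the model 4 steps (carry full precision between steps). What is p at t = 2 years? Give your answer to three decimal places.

0.387

Update rule: p ← p + [m·(1−p) − e·p]·Δt with Δt = 0.5.
p: 0.85000 → 0.66575  (Δp = -0.18425)
p: 0.66575 → 0.53770  (Δp = -0.12805)
p: 0.53770 → 0.44870  (Δp = -0.08900)
p: 0.44870 → 0.38685  (Δp = -0.06185)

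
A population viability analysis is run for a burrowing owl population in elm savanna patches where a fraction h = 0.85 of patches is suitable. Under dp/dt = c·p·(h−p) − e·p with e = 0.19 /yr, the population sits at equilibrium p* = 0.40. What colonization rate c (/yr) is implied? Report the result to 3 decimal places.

0.422

At equilibrium c(h−p*) = e, so c = e/(h−p*).
c = 0.19/(0.85 − 0.40) = 0.19/0.4500 = 0.4222.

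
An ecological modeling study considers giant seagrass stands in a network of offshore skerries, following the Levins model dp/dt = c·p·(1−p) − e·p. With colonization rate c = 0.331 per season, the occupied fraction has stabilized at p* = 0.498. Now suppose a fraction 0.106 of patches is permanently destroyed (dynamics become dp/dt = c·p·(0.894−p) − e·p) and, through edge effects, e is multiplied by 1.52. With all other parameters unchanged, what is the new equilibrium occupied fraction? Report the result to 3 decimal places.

0.131

Balance c(1−p*) = e gives e = 0.331×(1 − 0.49800) = 0.16616.
New p* = 0.894 − e/c = 0.894 − 0.25256/0.33100 = 0.13098.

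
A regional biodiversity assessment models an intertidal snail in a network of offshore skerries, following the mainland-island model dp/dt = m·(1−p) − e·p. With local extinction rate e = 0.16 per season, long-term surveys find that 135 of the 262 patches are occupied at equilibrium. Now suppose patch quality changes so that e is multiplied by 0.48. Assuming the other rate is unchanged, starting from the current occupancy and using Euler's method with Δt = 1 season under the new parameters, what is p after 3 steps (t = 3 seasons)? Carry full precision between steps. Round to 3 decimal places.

Observed p* = 135/262 = 0.51527.
Balance m(1−p*) = e·p* gives m = e·p*/(1−p*) = 0.16×0.51527/0.48473 = 0.17008.
Starting from p₀ = 0.51527; update p ← p + (dp/dt)·Δt with the new parameters.
  1  |  dp/dt·Δt = +0.042870  |  p_1 = 0.558137
  2  |  dp/dt·Δt = +0.032286  |  p_2 = 0.590424
  3  |  dp/dt·Δt = +0.024316  |  p_3 = 0.614740

0.615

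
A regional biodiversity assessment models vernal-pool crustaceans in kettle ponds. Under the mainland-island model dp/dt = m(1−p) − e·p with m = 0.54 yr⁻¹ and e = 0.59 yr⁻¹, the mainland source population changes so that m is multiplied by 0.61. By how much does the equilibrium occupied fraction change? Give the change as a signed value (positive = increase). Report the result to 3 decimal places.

-0.120

Before: p* = 0.54/(0.54+0.59) = 0.4779.
After: m = 0.3294, e = 0.59; p* = 0.3294/0.9194 = 0.3583.
Δp* = 0.3583 − 0.4779 = -0.1196.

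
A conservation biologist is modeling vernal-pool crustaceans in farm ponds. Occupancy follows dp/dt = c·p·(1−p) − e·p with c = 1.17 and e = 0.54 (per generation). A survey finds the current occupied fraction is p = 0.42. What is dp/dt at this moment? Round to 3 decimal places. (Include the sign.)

0.058

Colonization term: c·p·(1−p) = 1.17×0.42×0.5800 = 0.28501.
Extinction term: e·p = 0.22680.
dp/dt = 0.28501 − 0.22680 = 0.05821.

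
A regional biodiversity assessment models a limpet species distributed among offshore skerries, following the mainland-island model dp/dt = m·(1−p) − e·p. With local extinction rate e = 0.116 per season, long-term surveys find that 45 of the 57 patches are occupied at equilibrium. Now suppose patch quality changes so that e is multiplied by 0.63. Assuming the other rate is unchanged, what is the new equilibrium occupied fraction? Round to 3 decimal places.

0.856

Observed p* = 45/57 = 0.78947.
Balance m(1−p*) = e·p* gives m = e·p*/(1−p*) = 0.116×0.78947/0.21053 = 0.43499.
New p* = m/(m+e) = 0.43499/(0.43499+0.07308) = 0.85616.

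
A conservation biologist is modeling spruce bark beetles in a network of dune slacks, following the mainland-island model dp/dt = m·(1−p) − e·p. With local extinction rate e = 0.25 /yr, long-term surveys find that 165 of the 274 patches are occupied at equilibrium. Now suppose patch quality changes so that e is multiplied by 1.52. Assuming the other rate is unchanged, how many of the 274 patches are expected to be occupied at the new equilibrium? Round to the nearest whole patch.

137

Observed p* = 165/274 = 0.60219.
Balance m(1−p*) = e·p* gives m = e·p*/(1−p*) = 0.25×0.60219/0.39781 = 0.37844.
New p* = m/(m+e) = 0.37844/(0.37844+0.38000) = 0.49897.
Expected occupied = 274 × 0.49897 = 136.72 ≈ 137.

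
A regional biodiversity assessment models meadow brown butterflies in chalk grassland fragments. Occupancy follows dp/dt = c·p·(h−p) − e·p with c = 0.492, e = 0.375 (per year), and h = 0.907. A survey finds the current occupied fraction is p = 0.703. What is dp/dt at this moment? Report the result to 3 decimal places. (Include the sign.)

Colonization term: c·p·(h−p) = 0.492×0.703×0.2040 = 0.07056.
Extinction term: e·p = 0.26362.
dp/dt = 0.07056 − 0.26362 = -0.19307.

-0.193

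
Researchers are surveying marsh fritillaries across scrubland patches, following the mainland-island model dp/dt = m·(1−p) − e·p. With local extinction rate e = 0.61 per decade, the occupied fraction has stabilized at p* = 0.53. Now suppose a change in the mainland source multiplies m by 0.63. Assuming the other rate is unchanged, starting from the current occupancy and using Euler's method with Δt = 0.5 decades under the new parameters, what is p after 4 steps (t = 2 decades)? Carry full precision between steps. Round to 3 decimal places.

0.421

Balance m(1−p*) = e·p* gives m = e·p*/(1−p*) = 0.61×0.53000/0.47000 = 0.68787.
Starting from p₀ = 0.53000; update p ← p + (dp/dt)·Δt with the new parameters.
step 1: Δp = -0.05981, p = 0.47019
step 2: Δp = -0.02861, p = 0.44158
step 3: Δp = -0.01368, p = 0.42790
step 4: Δp = -0.00655, p = 0.42135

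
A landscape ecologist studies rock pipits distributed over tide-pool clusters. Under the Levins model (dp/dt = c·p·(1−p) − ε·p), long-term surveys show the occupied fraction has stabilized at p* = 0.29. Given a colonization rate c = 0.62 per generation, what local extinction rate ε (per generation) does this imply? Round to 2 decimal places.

0.44

At equilibrium c(1−p*) = ε.
ε = 0.62 × (1 − 0.29) = 0.62 × 0.7100 = 0.4402.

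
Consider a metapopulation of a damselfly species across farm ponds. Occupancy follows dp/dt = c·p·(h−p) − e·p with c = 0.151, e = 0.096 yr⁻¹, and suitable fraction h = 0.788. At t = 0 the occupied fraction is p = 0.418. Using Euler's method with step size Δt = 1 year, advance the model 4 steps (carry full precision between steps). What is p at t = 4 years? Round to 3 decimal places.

Update rule: p ← p + [c·p·(h−p) − e·p]·Δt with Δt = 1.
p: 0.41800 → 0.40123  (Δp = -0.01677)
p: 0.40123 → 0.38614  (Δp = -0.01508)
p: 0.38614 → 0.37250  (Δp = -0.01364)
p: 0.37250 → 0.36011  (Δp = -0.01239)

0.360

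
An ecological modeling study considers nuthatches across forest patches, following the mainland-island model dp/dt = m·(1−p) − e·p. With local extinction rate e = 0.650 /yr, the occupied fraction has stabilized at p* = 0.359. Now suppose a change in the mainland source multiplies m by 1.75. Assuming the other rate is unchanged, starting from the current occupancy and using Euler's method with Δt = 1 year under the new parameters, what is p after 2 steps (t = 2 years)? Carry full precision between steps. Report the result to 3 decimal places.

Balance m(1−p*) = e·p* gives m = e·p*/(1−p*) = 0.650×0.35900/0.64100 = 0.36404.
Starting from p₀ = 0.35900; update p ← p + (dp/dt)·Δt with the new parameters.
t = 1: p = 0.35900 + (+0.17501) = 0.53401
t = 2: p = 0.53401 + (-0.05024) = 0.48377

0.484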